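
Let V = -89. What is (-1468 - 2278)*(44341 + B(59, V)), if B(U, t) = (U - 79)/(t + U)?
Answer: -498311650/3 ≈ -1.6610e+8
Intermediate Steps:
B(U, t) = (-79 + U)/(U + t)
(-1468 - 2278)*(44341 + B(59, V)) = (-1468 - 2278)*(44341 + (-79 + 59)/(59 - 89)) = -3746*(44341 - 20/(-30)) = -3746*(44341 - 1/30*(-20)) = -3746*(44341 + ⅔) = -3746*133025/3 = -498311650/3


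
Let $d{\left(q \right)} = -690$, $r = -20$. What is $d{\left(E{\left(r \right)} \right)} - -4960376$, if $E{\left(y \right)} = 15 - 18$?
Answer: $4959686$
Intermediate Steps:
$E{\left(y \right)} = -3$ ($E{\left(y \right)} = 15 - 18 = -3$)
$d{\left(E{\left(r \right)} \right)} - -4960376 = -690 - -4960376 = -690 + 4960376 = 4959686$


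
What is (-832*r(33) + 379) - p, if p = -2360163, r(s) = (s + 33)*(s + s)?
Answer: -1263650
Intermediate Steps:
r(s) = 2*s*(33 + s) (r(s) = (33 + s)*(2*s) = 2*s*(33 + s))
(-832*r(33) + 379) - p = (-1664*33*(33 + 33) + 379) - 1*(-2360163) = (-1664*33*66 + 379) + 2360163 = (-832*4356 + 379) + 2360163 = (-3624192 + 379) + 2360163 = -3623813 + 2360163 = -1263650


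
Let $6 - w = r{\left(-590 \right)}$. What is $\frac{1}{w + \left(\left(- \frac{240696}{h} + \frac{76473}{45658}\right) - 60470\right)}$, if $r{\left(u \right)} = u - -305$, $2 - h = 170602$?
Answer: $- \frac{973656850}{58590691077179} \approx -1.6618 \cdot 10^{-5}$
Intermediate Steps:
$h = -170600$ ($h = 2 - 170602 = -170600$)
$r{\left(u \right)} = 305 + u$ ($r{\left(u \right)} = u + 305 = 305 + u$)
$w = 291$ ($w = 6 - \left(305 - 590\right) = 6 - -285 = 6 + 285 = 291$)
$\frac{1}{w + \left(\left(- \frac{240696}{h} + \frac{76473}{45658}\right) - 60470\right)} = \frac{1}{291 + \left(\left(- \frac{240696}{-170600} + \frac{76473}{45658}\right) - 60470\right)} = \frac{1}{291 + \left(\left(\left(-240696\right) \left(- \frac{1}{170600}\right) + 76473 \cdot \frac{1}{45658}\right) - 60470\right)} = \frac{1}{291 + \left(\left(\frac{30087}{21325} + \frac{76473}{45658}\right) - 60470\right)} = \frac{1}{291 + \left(\frac{3004498971}{973656850} - 60470\right)} = \frac{1}{291 - \frac{58874025220529}{973656850}} = \frac{1}{- \frac{58590691077179}{973656850}} = - \frac{973656850}{58590691077179}$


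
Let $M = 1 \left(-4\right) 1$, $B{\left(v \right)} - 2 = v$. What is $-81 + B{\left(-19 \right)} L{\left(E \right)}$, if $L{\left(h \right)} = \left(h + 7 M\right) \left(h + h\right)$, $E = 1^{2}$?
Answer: $837$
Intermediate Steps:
$B{\left(v \right)} = 2 + v$
$E = 1$
$M = -4$ ($M = \left(-4\right) 1 = -4$)
$L{\left(h \right)} = 2 h \left(-28 + h\right)$ ($L{\left(h \right)} = \left(h + 7 \left(-4\right)\right) \left(h + h\right) = \left(h - 28\right) 2 h = \left(-28 + h\right) 2 h = 2 h \left(-28 + h\right)$)
$-81 + B{\left(-19 \right)} L{\left(E \right)} = -81 + \left(2 - 19\right) 2 \cdot 1 \left(-28 + 1\right) = -81 - 17 \cdot 2 \cdot 1 \left(-27\right) = -81 - -918 = -81 + 918 = 837$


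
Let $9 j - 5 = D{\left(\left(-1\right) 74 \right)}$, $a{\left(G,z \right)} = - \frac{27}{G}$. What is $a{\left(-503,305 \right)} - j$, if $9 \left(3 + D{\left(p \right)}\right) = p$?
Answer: $\frac{30355}{40743} \approx 0.74504$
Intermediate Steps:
$D{\left(p \right)} = -3 + \frac{p}{9}$
$j = - \frac{56}{81}$ ($j = \frac{5}{9} + \frac{-3 + \frac{\left(-1\right) 74}{9}}{9} = \frac{5}{9} + \frac{-3 + \frac{1}{9} \left(-74\right)}{9} = \frac{5}{9} + \frac{-3 - \frac{74}{9}}{9} = \frac{5}{9} + \frac{1}{9} \left(- \frac{101}{9}\right) = \frac{5}{9} - \frac{101}{81} = - \frac{56}{81} \approx -0.69136$)
$a{\left(-503,305 \right)} - j = - \frac{27}{-503} - - \frac{56}{81} = \left(-27\right) \left(- \frac{1}{503}\right) + \frac{56}{81} = \frac{27}{503} + \frac{56}{81} = \frac{30355}{40743}$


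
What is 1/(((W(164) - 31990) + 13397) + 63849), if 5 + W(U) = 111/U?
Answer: 164/7421275 ≈ 2.2099e-5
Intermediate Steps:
W(U) = -5 + 111/U
1/(((W(164) - 31990) + 13397) + 63849) = 1/((((-5 + 111/164) - 31990) + 13397) + 63849) = 1/(((-709/164 - 31990) + 13397) + 63849) = 1/((-5247069/164 + 13397) + 63849) = 1/(-3049961/164 + 63849) = 1/(7421275/164) = 164/7421275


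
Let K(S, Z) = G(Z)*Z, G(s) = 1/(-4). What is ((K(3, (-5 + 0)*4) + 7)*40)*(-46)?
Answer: -22080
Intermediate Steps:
G(s) = -¼
K(S, Z) = -Z/4
((K(3, (-5 + 0)*4) + 7)*40)*(-46) = ((-(-5 + 0)*4/4 + 7)*40)*(-46) = ((-(-5)*4/4 + 7)*40)*(-46) = ((-¼*(-20) + 7)*40)*(-46) = ((5 + 7)*40)*(-46) = (12*40)*(-46) = 480*(-46) = -22080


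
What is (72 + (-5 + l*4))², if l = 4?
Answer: 6889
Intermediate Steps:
(72 + (-5 + l*4))² = (72 + (-5 + 4*4))² = (72 + (-5 + 16))² = (72 + 11)² = 83² = 6889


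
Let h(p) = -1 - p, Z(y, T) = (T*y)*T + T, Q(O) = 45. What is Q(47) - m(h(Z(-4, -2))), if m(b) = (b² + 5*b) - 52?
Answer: -277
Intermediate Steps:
Z(y, T) = T + y*T² (Z(y, T) = y*T² + T = T + y*T²)
m(b) = -52 + b² + 5*b
Q(47) - m(h(Z(-4, -2))) = 45 - (-52 + (-1 - (-2)*(1 - 2*(-4)))² + 5*(-1 - (-2)*(1 - 2*(-4)))) = 45 - (-52 + (-1 - (-2)*(1 + 8))² + 5*(-1 - (-2)*(1 + 8))) = 45 - (-52 + (-1 - (-2)*9)² + 5*(-1 - (-2)*9)) = 45 - (-52 + (-1 - 1*(-18))² + 5*(-1 - 1*(-18))) = 45 - (-52 + (-1 + 18)² + 5*(-1 + 18)) = 45 - (-52 + 17² + 5*17) = 45 - (-52 + 289 + 85) = 45 - 1*322 = 45 - 322 = -277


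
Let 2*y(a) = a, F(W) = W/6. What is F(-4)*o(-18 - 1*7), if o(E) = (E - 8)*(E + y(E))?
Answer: -825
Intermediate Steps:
F(W) = W/6 (F(W) = W*(⅙) = W/6)
y(a) = a/2
o(E) = 3*E*(-8 + E)/2 (o(E) = (E - 8)*(E + E/2) = (-8 + E)*(3*E/2) = 3*E*(-8 + E)/2)
F(-4)*o(-18 - 1*7) = ((⅙)*(-4))*(3*(-18 - 1*7)*(-8 + (-18 - 1*7))/2) = -(-18 - 7)*(-8 + (-18 - 7)) = -(-25)*(-8 - 25) = -(-25)*(-33) = -⅔*2475/2 = -825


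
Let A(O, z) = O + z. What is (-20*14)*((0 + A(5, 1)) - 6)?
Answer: 0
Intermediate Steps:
(-20*14)*((0 + A(5, 1)) - 6) = (-20*14)*((0 + (5 + 1)) - 6) = -280*((0 + 6) - 6) = -280*(6 - 6) = -280*0 = 0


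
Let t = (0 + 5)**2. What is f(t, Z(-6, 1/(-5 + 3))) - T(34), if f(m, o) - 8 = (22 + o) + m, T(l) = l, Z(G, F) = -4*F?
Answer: 23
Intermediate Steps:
t = 25 (t = 5**2 = 25)
f(m, o) = 30 + m + o (f(m, o) = 8 + ((22 + o) + m) = 8 + (22 + m + o) = 30 + m + o)
f(t, Z(-6, 1/(-5 + 3))) - T(34) = (30 + 25 - 4/(-5 + 3)) - 1*34 = (30 + 25 - 4/(-2)) - 34 = (30 + 25 - 4*(-1/2)) - 34 = (30 + 25 + 2) - 34 = 57 - 34 = 23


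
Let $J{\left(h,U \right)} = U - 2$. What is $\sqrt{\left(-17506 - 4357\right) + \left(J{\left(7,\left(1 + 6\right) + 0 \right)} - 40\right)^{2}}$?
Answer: $i \sqrt{20638} \approx 143.66 i$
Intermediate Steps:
$J{\left(h,U \right)} = -2 + U$ ($J{\left(h,U \right)} = U - 2 = -2 + U$)
$\sqrt{\left(-17506 - 4357\right) + \left(J{\left(7,\left(1 + 6\right) + 0 \right)} - 40\right)^{2}} = \sqrt{\left(-17506 - 4357\right) + \left(\left(-2 + \left(\left(1 + 6\right) + 0\right)\right) - 40\right)^{2}} = \sqrt{\left(-17506 - 4357\right) + \left(\left(-2 + \left(7 + 0\right)\right) - 40\right)^{2}} = \sqrt{-21863 + \left(\left(-2 + 7\right) - 40\right)^{2}} = \sqrt{-21863 + \left(5 - 40\right)^{2}} = \sqrt{-21863 + \left(-35\right)^{2}} = \sqrt{-21863 + 1225} = \sqrt{-20638} = i \sqrt{20638}$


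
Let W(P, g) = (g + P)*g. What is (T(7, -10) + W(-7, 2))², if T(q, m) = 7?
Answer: 9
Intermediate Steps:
W(P, g) = g*(P + g) (W(P, g) = (P + g)*g = g*(P + g))
(T(7, -10) + W(-7, 2))² = (7 + 2*(-7 + 2))² = (7 + 2*(-5))² = (7 - 10)² = (-3)² = 9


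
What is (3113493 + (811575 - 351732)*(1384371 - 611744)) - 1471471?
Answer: 355288759583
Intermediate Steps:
(3113493 + (811575 - 351732)*(1384371 - 611744)) - 1471471 = (3113493 + 459843*772627) - 1471471 = (3113493 + 355287117561) - 1471471 = 355290231054 - 1471471 = 355288759583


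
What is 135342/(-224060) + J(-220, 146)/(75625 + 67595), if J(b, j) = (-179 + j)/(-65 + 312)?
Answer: -7254207061/12009391940 ≈ -0.60404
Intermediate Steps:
J(b, j) = -179/247 + j/247 (J(b, j) = (-179 + j)/247 = (-179 + j)*(1/247) = -179/247 + j/247)
135342/(-224060) + J(-220, 146)/(75625 + 67595) = 135342/(-224060) + (-179/247 + (1/247)*146)/(75625 + 67595) = 135342*(-1/224060) + (-179/247 + 146/247)/143220 = -67671/112030 - 33/247*1/143220 = -67671/112030 - 1/1071980 = -7254207061/12009391940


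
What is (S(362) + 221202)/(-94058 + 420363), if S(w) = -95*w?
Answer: 186812/326305 ≈ 0.57251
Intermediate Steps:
(S(362) + 221202)/(-94058 + 420363) = (-95*362 + 221202)/(-94058 + 420363) = (-34390 + 221202)/326305 = 186812*(1/326305) = 186812/326305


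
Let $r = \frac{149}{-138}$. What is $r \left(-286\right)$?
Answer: $\frac{21307}{69} \approx 308.8$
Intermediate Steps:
$r = - \frac{149}{138}$ ($r = 149 \left(- \frac{1}{138}\right) = - \frac{149}{138} \approx -1.0797$)
$r \left(-286\right) = \left(- \frac{149}{138}\right) \left(-286\right) = \frac{21307}{69}$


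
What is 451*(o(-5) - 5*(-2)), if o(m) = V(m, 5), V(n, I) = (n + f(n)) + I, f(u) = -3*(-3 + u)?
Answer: 15334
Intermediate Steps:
f(u) = 9 - 3*u
V(n, I) = 9 + I - 2*n (V(n, I) = (n + (9 - 3*n)) + I = (9 - 2*n) + I = 9 + I - 2*n)
o(m) = 14 - 2*m (o(m) = 9 + 5 - 2*m = 14 - 2*m)
451*(o(-5) - 5*(-2)) = 451*((14 - 2*(-5)) - 5*(-2)) = 451*((14 + 10) + 10) = 451*(24 + 10) = 451*34 = 15334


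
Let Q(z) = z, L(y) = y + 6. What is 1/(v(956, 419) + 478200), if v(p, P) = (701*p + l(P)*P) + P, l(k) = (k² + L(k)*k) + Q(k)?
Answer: 1/149497820 ≈ 6.6891e-9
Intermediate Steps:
L(y) = 6 + y
l(k) = k + k² + k*(6 + k) (l(k) = (k² + (6 + k)*k) + k = (k² + k*(6 + k)) + k = k + k² + k*(6 + k))
v(p, P) = P + 701*p + P²*(7 + 2*P) (v(p, P) = (701*p + (P*(7 + 2*P))*P) + P = (701*p + P²*(7 + 2*P)) + P = P + 701*p + P²*(7 + 2*P))
1/(v(956, 419) + 478200) = 1/((419 + 701*956 + 419²*(7 + 2*419)) + 478200) = 1/((419 + 670156 + 175561*(7 + 838)) + 478200) = 1/((419 + 670156 + 175561*845) + 478200) = 1/((419 + 670156 + 148349045) + 478200) = 1/(149019620 + 478200) = 1/149497820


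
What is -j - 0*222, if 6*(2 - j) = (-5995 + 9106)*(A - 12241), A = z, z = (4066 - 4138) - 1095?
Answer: -6952050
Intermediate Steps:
z = -1167 (z = -72 - 1095 = -1167)
A = -1167
j = 6952050 (j = 2 - (-5995 + 9106)*(-1167 - 12241)/6 = 2 - 1037*(-13408)/2 = 2 - 1/6*(-41712288) = 2 + 6952048 = 6952050)
-j - 0*222 = -1*6952050 - 0*222 = -6952050 - 1*0 = -6952050 + 0 = -6952050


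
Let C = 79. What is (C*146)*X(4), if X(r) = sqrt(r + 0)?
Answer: 23068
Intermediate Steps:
X(r) = sqrt(r)
(C*146)*X(4) = (79*146)*sqrt(4) = 11534*2 = 23068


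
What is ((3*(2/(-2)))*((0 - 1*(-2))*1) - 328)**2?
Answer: 111556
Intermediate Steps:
((3*(2/(-2)))*((0 - 1*(-2))*1) - 328)**2 = ((3*(2*(-1/2)))*((0 + 2)*1) - 328)**2 = ((3*(-1))*(2*1) - 328)**2 = (-3*2 - 328)**2 = (-6 - 328)**2 = (-334)**2 = 111556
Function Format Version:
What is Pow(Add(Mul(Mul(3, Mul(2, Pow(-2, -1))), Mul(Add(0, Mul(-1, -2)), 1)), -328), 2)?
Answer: 111556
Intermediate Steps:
Pow(Add(Mul(Mul(3, Mul(2, Pow(-2, -1))), Mul(Add(0, Mul(-1, -2)), 1)), -328), 2) = Pow(Add(Mul(Mul(3, Mul(2, Rational(-1, 2))), Mul(Add(0, 2), 1)), -328), 2) = Pow(Add(Mul(Mul(3, -1), Mul(2, 1)), -328), 2) = Pow(Add(Mul(-3, 2), -328), 2) = Pow(Add(-6, -328), 2) = Pow(-334, 2) = 111556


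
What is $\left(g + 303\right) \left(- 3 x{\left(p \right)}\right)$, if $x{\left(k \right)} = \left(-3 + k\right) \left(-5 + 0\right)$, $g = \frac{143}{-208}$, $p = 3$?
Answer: $0$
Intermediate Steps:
$g = - \frac{11}{16}$ ($g = 143 \left(- \frac{1}{208}\right) = - \frac{11}{16} \approx -0.6875$)
$x{\left(k \right)} = 15 - 5 k$ ($x{\left(k \right)} = \left(-3 + k\right) \left(-5\right) = 15 - 5 k$)
$\left(g + 303\right) \left(- 3 x{\left(p \right)}\right) = \left(- \frac{11}{16} + 303\right) \left(- 3 \left(15 - 15\right)\right) = \frac{4837 \left(- 3 \left(15 - 15\right)\right)}{16} = \frac{4837 \left(\left(-3\right) 0\right)}{16} = \frac{4837}{16} \cdot 0 = 0$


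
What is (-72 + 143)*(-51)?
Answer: -3621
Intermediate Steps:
(-72 + 143)*(-51) = 71*(-51) = -3621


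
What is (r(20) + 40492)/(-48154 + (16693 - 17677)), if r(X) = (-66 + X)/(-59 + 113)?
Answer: -1093261/1326726 ≈ -0.82403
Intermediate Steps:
r(X) = -11/9 + X/54 (r(X) = (-66 + X)/54 = (-66 + X)*(1/54) = -11/9 + X/54)
(r(20) + 40492)/(-48154 + (16693 - 17677)) = ((-11/9 + (1/54)*20) + 40492)/(-48154 + (16693 - 17677)) = ((-11/9 + 10/27) + 40492)/(-48154 - 984) = (-23/27 + 40492)/(-49138) = (1093261/27)*(-1/49138) = -1093261/1326726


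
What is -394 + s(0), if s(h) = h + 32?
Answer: -362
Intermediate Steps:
s(h) = 32 + h
-394 + s(0) = -394 + (32 + 0) = -394 + 32 = -362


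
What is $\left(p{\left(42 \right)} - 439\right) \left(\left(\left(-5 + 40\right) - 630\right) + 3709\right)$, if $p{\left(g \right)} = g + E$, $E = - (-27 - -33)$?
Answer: $-1254942$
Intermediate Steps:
$E = -6$ ($E = - (-27 + 33) = \left(-1\right) 6 = -6$)
$p{\left(g \right)} = -6 + g$ ($p{\left(g \right)} = g - 6 = -6 + g$)
$\left(p{\left(42 \right)} - 439\right) \left(\left(\left(-5 + 40\right) - 630\right) + 3709\right) = \left(\left(-6 + 42\right) - 439\right) \left(\left(\left(-5 + 40\right) - 630\right) + 3709\right) = \left(36 - 439\right) \left(\left(35 - 630\right) + 3709\right) = - 403 \left(-595 + 3709\right) = \left(-403\right) 3114 = -1254942$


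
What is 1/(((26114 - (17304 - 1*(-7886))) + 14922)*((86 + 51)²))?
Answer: 1/297413574 ≈ 3.3623e-9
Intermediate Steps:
1/(((26114 - (17304 - 1*(-7886))) + 14922)*((86 + 51)²)) = 1/(((26114 - (17304 + 7886)) + 14922)*(137²)) = 1/(((26114 - 1*25190) + 14922)*18769) = (1/18769)/((26114 - 25190) + 14922) = (1/18769)/(924 + 14922) = (1/18769)/15846 = (1/15846)*(1/18769) = 1/297413574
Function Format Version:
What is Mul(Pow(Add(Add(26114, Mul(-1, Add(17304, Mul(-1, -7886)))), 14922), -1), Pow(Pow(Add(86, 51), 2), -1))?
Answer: Rational(1, 297413574) ≈ 3.3623e-9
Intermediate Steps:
Mul(Pow(Add(Add(26114, Mul(-1, Add(17304, Mul(-1, -7886)))), 14922), -1), Pow(Pow(Add(86, 51), 2), -1)) = Mul(Pow(Add(Add(26114, Mul(-1, Add(17304, 7886))), 14922), -1), Pow(Pow(137, 2), -1)) = Mul(Pow(Add(Add(26114, Mul(-1, 25190)), 14922), -1), Pow(18769, -1)) = Mul(Pow(Add(Add(26114, -25190), 14922), -1), Rational(1, 18769)) = Mul(Pow(Add(924, 14922), -1), Rational(1, 18769)) = Mul(Pow(15846, -1), Rational(1, 18769)) = Mul(Rational(1, 15846), Rational(1, 18769)) = Rational(1, 297413574)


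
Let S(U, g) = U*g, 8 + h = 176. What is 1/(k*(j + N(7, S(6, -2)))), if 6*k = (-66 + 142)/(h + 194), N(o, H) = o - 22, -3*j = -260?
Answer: 1629/4085 ≈ 0.39878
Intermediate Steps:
h = 168 (h = -8 + 176 = 168)
j = 260/3 (j = -⅓*(-260) = 260/3 ≈ 86.667)
N(o, H) = -22 + o
k = 19/543 (k = ((-66 + 142)/(168 + 194))/6 = (76/362)/6 = (76*(1/362))/6 = (⅙)*(38/181) = 19/543 ≈ 0.034991)
1/(k*(j + N(7, S(6, -2)))) = 1/(19*(260/3 + (-22 + 7))/543) = 1/(19*(260/3 - 15)/543) = 1/((19/543)*(215/3)) = 1/(4085/1629) = 1629/4085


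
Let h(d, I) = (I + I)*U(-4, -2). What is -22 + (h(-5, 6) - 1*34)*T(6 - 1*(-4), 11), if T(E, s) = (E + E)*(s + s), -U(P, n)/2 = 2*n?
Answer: 27258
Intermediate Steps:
U(P, n) = -4*n
h(d, I) = 16*I (h(d, I) = (I + I)*(-4*(-2)) = (2*I)*8 = 16*I)
T(E, s) = 4*E*s (T(E, s) = (2*E)*(2*s) = 4*E*s)
-22 + (h(-5, 6) - 1*34)*T(6 - 1*(-4), 11) = -22 + (16*6 - 1*34)*(4*(6 - 1*(-4))*11) = -22 + (96 - 34)*(4*(6 + 4)*11) = -22 + 62*(4*10*11) = -22 + 62*440 = -22 + 27280 = 27258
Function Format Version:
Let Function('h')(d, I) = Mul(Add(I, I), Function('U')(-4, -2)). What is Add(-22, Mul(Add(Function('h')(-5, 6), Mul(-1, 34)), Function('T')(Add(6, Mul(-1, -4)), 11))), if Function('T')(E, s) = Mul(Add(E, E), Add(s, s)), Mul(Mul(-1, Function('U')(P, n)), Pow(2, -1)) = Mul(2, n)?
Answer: 27258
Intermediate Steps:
Function('U')(P, n) = Mul(-4, n) (Function('U')(P, n) = Mul(-2, Mul(2, n)) = Mul(-4, n))
Function('h')(d, I) = Mul(16, I) (Function('h')(d, I) = Mul(Add(I, I), Mul(-4, -2)) = Mul(Mul(2, I), 8) = Mul(16, I))
Function('T')(E, s) = Mul(4, E, s) (Function('T')(E, s) = Mul(Mul(2, E), Mul(2, s)) = Mul(4, E, s))
Add(-22, Mul(Add(Function('h')(-5, 6), Mul(-1, 34)), Function('T')(Add(6, Mul(-1, -4)), 11))) = Add(-22, Mul(Add(Mul(16, 6), Mul(-1, 34)), Mul(4, Add(6, Mul(-1, -4)), 11))) = Add(-22, Mul(Add(96, -34), Mul(4, Add(6, 4), 11))) = Add(-22, Mul(62, Mul(4, 10, 11))) = Add(-22, Mul(62, 440)) = Add(-22, 27280) = 27258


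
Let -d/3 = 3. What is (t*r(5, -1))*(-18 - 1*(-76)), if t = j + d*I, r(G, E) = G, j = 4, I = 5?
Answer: -11890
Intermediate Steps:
d = -9 (d = -3*3 = -9)
t = -41 (t = 4 - 9*5 = 4 - 45 = -41)
(t*r(5, -1))*(-18 - 1*(-76)) = (-41*5)*(-18 - 1*(-76)) = -205*(-18 + 76) = -205*58 = -11890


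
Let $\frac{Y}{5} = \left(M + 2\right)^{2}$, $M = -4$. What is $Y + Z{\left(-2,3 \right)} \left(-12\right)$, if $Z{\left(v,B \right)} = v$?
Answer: $44$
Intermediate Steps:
$Y = 20$ ($Y = 5 \left(-4 + 2\right)^{2} = 5 \left(-2\right)^{2} = 5 \cdot 4 = 20$)
$Y + Z{\left(-2,3 \right)} \left(-12\right) = 20 - -24 = 20 + 24 = 44$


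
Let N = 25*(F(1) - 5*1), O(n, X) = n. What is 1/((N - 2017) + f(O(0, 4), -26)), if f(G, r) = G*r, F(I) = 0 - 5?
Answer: -1/2267 ≈ -0.00044111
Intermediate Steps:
F(I) = -5
N = -250 (N = 25*(-5 - 5*1) = 25*(-5 - 5) = 25*(-10) = -250)
1/((N - 2017) + f(O(0, 4), -26)) = 1/((-250 - 2017) + 0*(-26)) = 1/(-2267 + 0) = 1/(-2267) = -1/2267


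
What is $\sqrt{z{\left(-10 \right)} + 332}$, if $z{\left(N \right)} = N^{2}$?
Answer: $12 \sqrt{3} \approx 20.785$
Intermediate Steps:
$\sqrt{z{\left(-10 \right)} + 332} = \sqrt{\left(-10\right)^{2} + 332} = \sqrt{100 + 332} = \sqrt{432} = 12 \sqrt{3}$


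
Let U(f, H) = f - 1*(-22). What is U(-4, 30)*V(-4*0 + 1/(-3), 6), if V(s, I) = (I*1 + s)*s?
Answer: -34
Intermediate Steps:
V(s, I) = s*(I + s) (V(s, I) = (I + s)*s = s*(I + s))
U(f, H) = 22 + f (U(f, H) = f + 22 = 22 + f)
U(-4, 30)*V(-4*0 + 1/(-3), 6) = (22 - 4)*((-4*0 + 1/(-3))*(6 + (-4*0 + 1/(-3)))) = 18*((0 - ⅓)*(6 + (0 - ⅓))) = 18*(-(6 - ⅓)/3) = 18*(-⅓*17/3) = 18*(-17/9) = -34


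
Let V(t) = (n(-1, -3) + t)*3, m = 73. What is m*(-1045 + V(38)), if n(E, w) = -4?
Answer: -68839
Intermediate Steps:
V(t) = -12 + 3*t (V(t) = (-4 + t)*3 = -12 + 3*t)
m*(-1045 + V(38)) = 73*(-1045 + (-12 + 3*38)) = 73*(-1045 + (-12 + 114)) = 73*(-1045 + 102) = 73*(-943) = -68839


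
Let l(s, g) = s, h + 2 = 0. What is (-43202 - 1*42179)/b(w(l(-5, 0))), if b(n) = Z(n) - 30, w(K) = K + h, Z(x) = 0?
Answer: 85381/30 ≈ 2846.0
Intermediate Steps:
h = -2 (h = -2 + 0 = -2)
w(K) = -2 + K (w(K) = K - 2 = -2 + K)
b(n) = -30 (b(n) = 0 - 30 = -30)
(-43202 - 1*42179)/b(w(l(-5, 0))) = (-43202 - 1*42179)/(-30) = (-43202 - 42179)*(-1/30) = -85381*(-1/30) = 85381/30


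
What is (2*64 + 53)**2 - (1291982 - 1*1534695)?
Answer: 275474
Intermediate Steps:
(2*64 + 53)**2 - (1291982 - 1*1534695) = (128 + 53)**2 - (1291982 - 1534695) = 181**2 - 1*(-242713) = 32761 + 242713 = 275474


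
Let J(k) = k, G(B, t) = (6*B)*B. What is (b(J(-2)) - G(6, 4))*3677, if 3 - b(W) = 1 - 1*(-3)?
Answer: -797909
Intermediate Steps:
G(B, t) = 6*B²
b(W) = -1 (b(W) = 3 - (1 - 1*(-3)) = 3 - (1 + 3) = 3 - 1*4 = 3 - 4 = -1)
(b(J(-2)) - G(6, 4))*3677 = (-1 - 6*6²)*3677 = (-1 - 6*36)*3677 = (-1 - 1*216)*3677 = (-1 - 216)*3677 = -217*3677 = -797909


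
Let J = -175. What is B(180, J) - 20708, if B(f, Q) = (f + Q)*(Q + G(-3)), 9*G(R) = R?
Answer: -64754/3 ≈ -21585.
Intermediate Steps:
G(R) = R/9
B(f, Q) = (-⅓ + Q)*(Q + f) (B(f, Q) = (f + Q)*(Q + (⅑)*(-3)) = (Q + f)*(Q - ⅓) = (Q + f)*(-⅓ + Q) = (-⅓ + Q)*(Q + f))
B(180, J) - 20708 = ((-175)² - ⅓*(-175) - ⅓*180 - 175*180) - 20708 = (30625 + 175/3 - 60 - 31500) - 20708 = -2630/3 - 20708 = -64754/3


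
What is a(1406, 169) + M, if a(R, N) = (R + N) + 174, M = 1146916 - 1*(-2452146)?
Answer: 3600811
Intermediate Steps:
M = 3599062 (M = 1146916 + 2452146 = 3599062)
a(R, N) = 174 + N + R (a(R, N) = (N + R) + 174 = 174 + N + R)
a(1406, 169) + M = (174 + 169 + 1406) + 3599062 = 1749 + 3599062 = 3600811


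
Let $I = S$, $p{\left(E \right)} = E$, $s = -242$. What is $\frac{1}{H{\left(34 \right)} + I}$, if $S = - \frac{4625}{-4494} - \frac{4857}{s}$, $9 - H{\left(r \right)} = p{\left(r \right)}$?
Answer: $- \frac{271887}{1060523} \approx -0.25637$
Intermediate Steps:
$H{\left(r \right)} = 9 - r$
$S = \frac{5736652}{271887}$ ($S = - \frac{4625}{-4494} - \frac{4857}{-242} = \left(-4625\right) \left(- \frac{1}{4494}\right) - - \frac{4857}{242} = \frac{4625}{4494} + \frac{4857}{242} = \frac{5736652}{271887} \approx 21.099$)
$I = \frac{5736652}{271887} \approx 21.099$
$\frac{1}{H{\left(34 \right)} + I} = \frac{1}{\left(9 - 34\right) + \frac{5736652}{271887}} = \frac{1}{-25 + \frac{5736652}{271887}} = \frac{1}{- \frac{1060523}{271887}} = - \frac{271887}{1060523}$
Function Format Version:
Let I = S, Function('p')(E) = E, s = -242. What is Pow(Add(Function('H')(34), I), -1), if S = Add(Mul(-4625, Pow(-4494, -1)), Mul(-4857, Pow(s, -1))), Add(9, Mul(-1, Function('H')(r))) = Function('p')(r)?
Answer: Rational(-271887, 1060523) ≈ -0.25637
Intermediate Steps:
Function('H')(r) = Add(9, Mul(-1, r))
S = Rational(5736652, 271887) (S = Add(Mul(-4625, Pow(-4494, -1)), Mul(-4857, Pow(-242, -1))) = Add(Mul(-4625, Rational(-1, 4494)), Mul(-4857, Rational(-1, 242))) = Add(Rational(4625, 4494), Rational(4857, 242)) = Rational(5736652, 271887) ≈ 21.099)
I = Rational(5736652, 271887) ≈ 21.099
Pow(Add(Function('H')(34), I), -1) = Pow(Add(Add(9, Mul(-1, 34)), Rational(5736652, 271887)), -1) = Pow(Add(Add(9, -34), Rational(5736652, 271887)), -1) = Pow(Add(-25, Rational(5736652, 271887)), -1) = Pow(Rational(-1060523, 271887), -1) = Rational(-271887, 1060523)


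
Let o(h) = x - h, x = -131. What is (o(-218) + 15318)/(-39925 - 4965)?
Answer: -3081/8978 ≈ -0.34317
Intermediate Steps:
o(h) = -131 - h
(o(-218) + 15318)/(-39925 - 4965) = ((-131 - 1*(-218)) + 15318)/(-39925 - 4965) = ((-131 + 218) + 15318)/(-44890) = (87 + 15318)*(-1/44890) = 15405*(-1/44890) = -3081/8978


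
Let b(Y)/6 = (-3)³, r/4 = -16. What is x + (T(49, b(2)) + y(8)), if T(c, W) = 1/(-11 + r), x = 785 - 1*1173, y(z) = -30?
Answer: -31351/75 ≈ -418.01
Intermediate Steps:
r = -64 (r = 4*(-16) = -64)
b(Y) = -162 (b(Y) = 6*(-3)³ = 6*(-27) = -162)
x = -388 (x = 785 - 1173 = -388)
T(c, W) = -1/75 (T(c, W) = 1/(-11 - 64) = 1/(-75) = -1/75)
x + (T(49, b(2)) + y(8)) = -388 + (-1/75 - 30) = -388 - 2251/75 = -31351/75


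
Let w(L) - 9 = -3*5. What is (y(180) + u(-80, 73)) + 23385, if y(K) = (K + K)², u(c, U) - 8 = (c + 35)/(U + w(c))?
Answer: 10250486/67 ≈ 1.5299e+5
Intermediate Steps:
w(L) = -6 (w(L) = 9 - 3*5 = 9 - 15 = -6)
u(c, U) = 8 + (35 + c)/(-6 + U) (u(c, U) = 8 + (c + 35)/(U - 6) = 8 + (35 + c)/(-6 + U))
y(K) = 4*K² (y(K) = (2*K)² = 4*K²)
(y(180) + u(-80, 73)) + 23385 = (4*180² + (-13 - 80 + 8*73)/(-6 + 73)) + 23385 = (4*32400 + (-13 - 80 + 584)/67) + 23385 = (129600 + (1/67)*491) + 23385 = (129600 + 491/67) + 23385 = 8683691/67 + 23385 = 10250486/67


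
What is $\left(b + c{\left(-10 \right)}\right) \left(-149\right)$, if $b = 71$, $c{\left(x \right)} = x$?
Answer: $-9089$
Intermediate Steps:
$\left(b + c{\left(-10 \right)}\right) \left(-149\right) = \left(71 - 10\right) \left(-149\right) = 61 \left(-149\right) = -9089$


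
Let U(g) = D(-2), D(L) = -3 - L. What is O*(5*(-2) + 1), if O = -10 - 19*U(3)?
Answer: -81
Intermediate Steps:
U(g) = -1 (U(g) = -3 - 1*(-2) = -3 + 2 = -1)
O = 9 (O = -10 - 19*(-1) = -10 + 19 = 9)
O*(5*(-2) + 1) = 9*(5*(-2) + 1) = 9*(-10 + 1) = 9*(-9) = -81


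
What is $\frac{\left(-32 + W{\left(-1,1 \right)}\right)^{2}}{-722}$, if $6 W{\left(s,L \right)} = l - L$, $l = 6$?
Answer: $- \frac{34969}{25992} \approx -1.3454$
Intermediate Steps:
$W{\left(s,L \right)} = 1 - \frac{L}{6}$ ($W{\left(s,L \right)} = \frac{6 - L}{6} = 1 - \frac{L}{6}$)
$\frac{\left(-32 + W{\left(-1,1 \right)}\right)^{2}}{-722} = \frac{\left(-32 + \left(1 - \frac{1}{6}\right)\right)^{2}}{-722} = \left(-32 + \left(1 - \frac{1}{6}\right)\right)^{2} \left(- \frac{1}{722}\right) = \left(-32 + \frac{5}{6}\right)^{2} \left(- \frac{1}{722}\right) = \left(- \frac{187}{6}\right)^{2} \left(- \frac{1}{722}\right) = \frac{34969}{36} \left(- \frac{1}{722}\right) = - \frac{34969}{25992}$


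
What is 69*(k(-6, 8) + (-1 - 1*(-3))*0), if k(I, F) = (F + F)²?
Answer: 17664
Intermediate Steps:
k(I, F) = 4*F² (k(I, F) = (2*F)² = 4*F²)
69*(k(-6, 8) + (-1 - 1*(-3))*0) = 69*(4*8² + (-1 - 1*(-3))*0) = 69*(4*64 + (-1 + 3)*0) = 69*(256 + 2*0) = 69*(256 + 0) = 69*256 = 17664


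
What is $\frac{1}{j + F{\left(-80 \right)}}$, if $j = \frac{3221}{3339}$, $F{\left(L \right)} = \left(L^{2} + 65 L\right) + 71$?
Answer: $\frac{3339}{4247090} \approx 0.00078619$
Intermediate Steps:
$F{\left(L \right)} = 71 + L^{2} + 65 L$
$j = \frac{3221}{3339}$ ($j = 3221 \cdot \frac{1}{3339} = \frac{3221}{3339} \approx 0.96466$)
$\frac{1}{j + F{\left(-80 \right)}} = \frac{1}{\frac{3221}{3339} + \left(71 + \left(-80\right)^{2} + 65 \left(-80\right)\right)} = \frac{1}{\frac{3221}{3339} + \left(71 + 6400 - 5200\right)} = \frac{1}{\frac{3221}{3339} + 1271} = \frac{1}{\frac{4247090}{3339}} = \frac{3339}{4247090}$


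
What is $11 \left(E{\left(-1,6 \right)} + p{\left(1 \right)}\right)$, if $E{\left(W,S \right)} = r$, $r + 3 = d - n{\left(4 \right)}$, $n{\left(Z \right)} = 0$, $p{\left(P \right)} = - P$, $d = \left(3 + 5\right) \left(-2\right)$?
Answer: $-220$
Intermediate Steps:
$d = -16$ ($d = 8 \left(-2\right) = -16$)
$r = -19$ ($r = -3 - 16 = -19$)
$E{\left(W,S \right)} = -19$
$11 \left(E{\left(-1,6 \right)} + p{\left(1 \right)}\right) = 11 \left(-19 - 1\right) = 11 \left(-20\right) = -220$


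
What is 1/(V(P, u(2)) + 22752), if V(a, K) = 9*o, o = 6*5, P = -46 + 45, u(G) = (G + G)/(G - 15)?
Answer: 1/23022 ≈ 4.3437e-5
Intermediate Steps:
u(G) = 2*G/(-15 + G) (u(G) = (2*G)/(-15 + G) = 2*G/(-15 + G))
P = -1
o = 30
V(a, K) = 270 (V(a, K) = 9*30 = 270)
1/(V(P, u(2)) + 22752) = 1/(270 + 22752) = 1/23022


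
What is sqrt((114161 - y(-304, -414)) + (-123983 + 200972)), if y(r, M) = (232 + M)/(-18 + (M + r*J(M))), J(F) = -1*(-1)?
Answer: 3*sqrt(179765723)/92 ≈ 437.21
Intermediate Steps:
J(F) = 1
y(r, M) = (232 + M)/(-18 + M + r) (y(r, M) = (232 + M)/(-18 + (M + r*1)) = (232 + M)/(-18 + (M + r)) = (232 + M)/(-18 + M + r))
sqrt((114161 - y(-304, -414)) + (-123983 + 200972)) = sqrt((114161 - (232 - 414)/(-18 - 414 - 304)) + (-123983 + 200972)) = sqrt((114161 - (-182)/(-736)) + 76989) = sqrt((114161 - (-1)*(-182)/736) + 76989) = sqrt((114161 - 1*91/368) + 76989) = sqrt((114161 - 91/368) + 76989) = sqrt(42011157/368 + 76989) = sqrt(70343109/368) = 3*sqrt(179765723)/92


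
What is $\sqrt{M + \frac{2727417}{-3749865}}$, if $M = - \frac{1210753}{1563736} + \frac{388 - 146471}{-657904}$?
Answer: $\frac{17 i \sqrt{145917957532742237274580604105}}{5740798733090980} \approx 1.1312 i$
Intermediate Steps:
$M = - \frac{71015499453}{128598521168}$ ($M = \left(-1210753\right) \frac{1}{1563736} + \left(388 - 146471\right) \left(- \frac{1}{657904}\right) = - \frac{1210753}{1563736} - - \frac{146083}{657904} = - \frac{1210753}{1563736} + \frac{146083}{657904} = - \frac{71015499453}{128598521168} \approx -0.55223$)
$\sqrt{M + \frac{2727417}{-3749865}} = \sqrt{- \frac{71015499453}{128598521168} + \frac{2727417}{-3749865}} = \sqrt{- \frac{71015499453}{128598521168} + 2727417 \left(- \frac{1}{3749865}\right)} = \sqrt{- \frac{71015499453}{128598521168} - \frac{129877}{178565}} = \sqrt{- \frac{29382872793561281}{22963194932363920}} = \frac{17 i \sqrt{145917957532742237274580604105}}{5740798733090980}$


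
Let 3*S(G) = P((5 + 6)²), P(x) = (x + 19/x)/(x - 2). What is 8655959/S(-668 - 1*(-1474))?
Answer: 373911460923/14660 ≈ 2.5506e+7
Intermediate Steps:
P(x) = (x + 19/x)/(-2 + x)
S(G) = 14660/43197 (S(G) = ((19 + ((5 + 6)²)²)/(((5 + 6)²)*(-2 + (5 + 6)²)))/3 = ((19 + (11²)²)/((11²)*(-2 + 11²)))/3 = ((19 + 121²)/(121*(-2 + 121)))/3 = ((1/121)*(19 + 14641)/119)/3 = ((1/121)*(1/119)*14660)/3 = (⅓)*(14660/14399) = 14660/43197)
8655959/S(-668 - 1*(-1474)) = 8655959/(14660/43197) = 8655959*(43197/14660) = 373911460923/14660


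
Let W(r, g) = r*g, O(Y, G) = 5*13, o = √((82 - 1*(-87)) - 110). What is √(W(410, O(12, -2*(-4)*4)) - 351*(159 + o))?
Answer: √(-29159 - 351*√59) ≈ 178.48*I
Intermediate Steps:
o = √59 (o = √((82 + 87) - 110) = √(169 - 110) = √59 ≈ 7.6811)
O(Y, G) = 65
W(r, g) = g*r
√(W(410, O(12, -2*(-4)*4)) - 351*(159 + o)) = √(65*410 - 351*(159 + √59)) = √(26650 + (-55809 - 351*√59)) = √(-29159 - 351*√59)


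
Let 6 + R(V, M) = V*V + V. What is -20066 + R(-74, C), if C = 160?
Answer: -14670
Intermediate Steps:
R(V, M) = -6 + V + V**2 (R(V, M) = -6 + (V*V + V) = -6 + (V**2 + V) = -6 + (V + V**2) = -6 + V + V**2)
-20066 + R(-74, C) = -20066 + (-6 - 74 + (-74)**2) = -20066 + (-6 - 74 + 5476) = -20066 + 5396 = -14670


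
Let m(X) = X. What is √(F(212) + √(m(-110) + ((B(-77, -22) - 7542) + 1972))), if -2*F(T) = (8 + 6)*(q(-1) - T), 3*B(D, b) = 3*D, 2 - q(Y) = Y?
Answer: √(1463 + I*√5757) ≈ 38.262 + 0.9915*I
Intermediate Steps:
q(Y) = 2 - Y
B(D, b) = D (B(D, b) = (3*D)/3 = D)
F(T) = -21 + 7*T (F(T) = -(8 + 6)*((2 - 1*(-1)) - T)/2 = -7*((2 + 1) - T) = -7*(3 - T) = -(42 - 14*T)/2 = -21 + 7*T)
√(F(212) + √(m(-110) + ((B(-77, -22) - 7542) + 1972))) = √((-21 + 7*212) + √(-110 + ((-77 - 7542) + 1972))) = √((-21 + 1484) + √(-110 + (-7619 + 1972))) = √(1463 + √(-110 - 5647)) = √(1463 + √(-5757)) = √(1463 + I*√5757)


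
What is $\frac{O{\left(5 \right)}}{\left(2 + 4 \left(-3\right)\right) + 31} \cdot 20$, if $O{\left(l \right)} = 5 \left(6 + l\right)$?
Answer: $\frac{1100}{21} \approx 52.381$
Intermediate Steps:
$O{\left(l \right)} = 30 + 5 l$
$\frac{O{\left(5 \right)}}{\left(2 + 4 \left(-3\right)\right) + 31} \cdot 20 = \frac{30 + 5 \cdot 5}{\left(2 + 4 \left(-3\right)\right) + 31} \cdot 20 = \frac{30 + 25}{\left(2 - 12\right) + 31} \cdot 20 = \frac{1}{-10 + 31} \cdot 55 \cdot 20 = \frac{1}{21} \cdot 55 \cdot 20 = \frac{55}{21} \cdot 20 = \frac{1100}{21}$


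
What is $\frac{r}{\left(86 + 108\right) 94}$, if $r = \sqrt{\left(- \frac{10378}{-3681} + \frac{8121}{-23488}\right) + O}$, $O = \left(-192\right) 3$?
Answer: $\frac{i \sqrt{7443113610660095}}{65694679392} \approx 0.0013132 i$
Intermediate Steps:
$O = -576$
$r = \frac{i \sqrt{7443113610660095}}{3602472}$ ($r = \sqrt{\left(- \frac{10378}{-3681} + \frac{8121}{-23488}\right) - 576} = \sqrt{\left(\left(-10378\right) \left(- \frac{1}{3681}\right) + 8121 \left(- \frac{1}{23488}\right)\right) - 576} = \sqrt{\left(\frac{10378}{3681} - \frac{8121}{23488}\right) - 576} = \sqrt{\frac{213865063}{86459328} - 576} = \sqrt{- \frac{49586707865}{86459328}} = \frac{i \sqrt{7443113610660095}}{3602472} \approx 23.948 i$)
$\frac{r}{\left(86 + 108\right) 94} = \frac{\frac{1}{3602472} i \sqrt{7443113610660095}}{\left(86 + 108\right) 94} = \frac{\frac{1}{3602472} i \sqrt{7443113610660095}}{194 \cdot 94} = \frac{\frac{1}{3602472} i \sqrt{7443113610660095}}{18236} = \frac{i \sqrt{7443113610660095}}{3602472} \cdot \frac{1}{18236} = \frac{i \sqrt{7443113610660095}}{65694679392}$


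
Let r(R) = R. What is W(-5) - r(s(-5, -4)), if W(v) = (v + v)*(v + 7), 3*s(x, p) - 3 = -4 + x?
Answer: -18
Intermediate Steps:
s(x, p) = -⅓ + x/3 (s(x, p) = 1 + (-4 + x)/3 = 1 + (-4/3 + x/3) = -⅓ + x/3)
W(v) = 2*v*(7 + v) (W(v) = (2*v)*(7 + v) = 2*v*(7 + v))
W(-5) - r(s(-5, -4)) = 2*(-5)*(7 - 5) - (-⅓ + (⅓)*(-5)) = 2*(-5)*2 - (-⅓ - 5/3) = -20 - 1*(-2) = -20 + 2 = -18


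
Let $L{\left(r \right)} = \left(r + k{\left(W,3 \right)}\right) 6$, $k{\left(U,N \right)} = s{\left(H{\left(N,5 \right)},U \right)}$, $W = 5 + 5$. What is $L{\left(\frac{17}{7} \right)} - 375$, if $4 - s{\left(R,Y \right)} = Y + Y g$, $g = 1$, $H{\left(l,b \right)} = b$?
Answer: $- \frac{3195}{7} \approx -456.43$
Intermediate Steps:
$s{\left(R,Y \right)} = 4 - 2 Y$ ($s{\left(R,Y \right)} = 4 - \left(Y + Y 1\right) = 4 - \left(Y + Y\right) = 4 - 2 Y$)
$W = 10$
$k{\left(U,N \right)} = 4 - 2 U$
$L{\left(r \right)} = -96 + 6 r$ ($L{\left(r \right)} = \left(r + \left(4 - 20\right)\right) 6 = \left(r - 16\right) 6 = \left(-16 + r\right) 6 = -96 + 6 r$)
$L{\left(\frac{17}{7} \right)} - 375 = \left(-96 + 6 \cdot \frac{17}{7}\right) - 375 = \left(-96 + \frac{102}{7}\right) - 375 = - \frac{570}{7} - 375 = - \frac{3195}{7}$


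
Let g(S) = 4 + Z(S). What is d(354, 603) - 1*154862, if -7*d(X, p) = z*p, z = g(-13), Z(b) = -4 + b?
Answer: -1076195/7 ≈ -1.5374e+5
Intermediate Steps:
g(S) = S (g(S) = 4 + (-4 + S) = S)
z = -13
d(X, p) = 13*p/7 (d(X, p) = -(-13)*p/7 = 13*p/7)
d(354, 603) - 1*154862 = (13/7)*603 - 1*154862 = 7839/7 - 154862 = -1076195/7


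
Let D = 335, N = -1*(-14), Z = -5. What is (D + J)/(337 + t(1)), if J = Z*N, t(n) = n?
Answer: 265/338 ≈ 0.78402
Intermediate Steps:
N = 14
J = -70 (J = -5*14 = -70)
(D + J)/(337 + t(1)) = (335 - 70)/(337 + 1) = 265/338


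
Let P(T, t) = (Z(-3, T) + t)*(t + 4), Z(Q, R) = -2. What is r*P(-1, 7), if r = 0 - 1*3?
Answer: -165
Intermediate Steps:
P(T, t) = (-2 + t)*(4 + t) (P(T, t) = (-2 + t)*(t + 4) = (-2 + t)*(4 + t))
r = -3 (r = 0 - 3 = -3)
r*P(-1, 7) = -3*(-8 + 7**2 + 2*7) = -3*(-8 + 49 + 14) = -3*55 = -165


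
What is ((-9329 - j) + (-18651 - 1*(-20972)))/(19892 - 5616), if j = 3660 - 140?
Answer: -2632/3569 ≈ -0.73746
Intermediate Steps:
j = 3520
((-9329 - j) + (-18651 - 1*(-20972)))/(19892 - 5616) = ((-9329 - 1*3520) + (-18651 - 1*(-20972)))/(19892 - 5616) = ((-9329 - 3520) + (-18651 + 20972))/14276 = (-12849 + 2321)*(1/14276) = -10528*1/14276 = -2632/3569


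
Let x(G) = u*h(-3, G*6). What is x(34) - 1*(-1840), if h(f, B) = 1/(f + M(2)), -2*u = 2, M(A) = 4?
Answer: 1839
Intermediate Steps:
u = -1 (u = -½*2 = -1)
h(f, B) = 1/(4 + f) (h(f, B) = 1/(f + 4) = 1/(4 + f))
x(G) = -1 (x(G) = -1/(4 - 3) = -1/1 = -1*1 = -1)
x(34) - 1*(-1840) = -1 - 1*(-1840) = -1 + 1840 = 1839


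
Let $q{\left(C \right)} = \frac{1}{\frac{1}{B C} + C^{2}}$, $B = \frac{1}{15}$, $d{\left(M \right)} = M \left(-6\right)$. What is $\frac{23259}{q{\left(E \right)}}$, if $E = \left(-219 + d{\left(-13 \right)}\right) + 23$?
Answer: $\frac{38214932403}{118} \approx 3.2386 \cdot 10^{8}$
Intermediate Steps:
$d{\left(M \right)} = - 6 M$
$B = \frac{1}{15} \approx 0.066667$
$E = -118$ ($E = \left(-219 - -78\right) + 23 = \left(-219 + 78\right) + 23 = -141 + 23 = -118$)
$q{\left(C \right)} = \frac{1}{C^{2} + \frac{15}{C}}$ ($q{\left(C \right)} = \frac{1}{\frac{\frac{1}{\frac{1}{15}}}{C} + C^{2}} = \frac{1}{\frac{15}{C} + C^{2}} = \frac{1}{C^{2} + \frac{15}{C}}$)
$\frac{23259}{q{\left(E \right)}} = \frac{23259}{\left(-118\right) \frac{1}{15 + \left(-118\right)^{3}}} = \frac{23259}{\left(-118\right) \frac{1}{15 - 1643032}} = \frac{23259}{\left(-118\right) \frac{1}{-1643017}} = \frac{23259}{\left(-118\right) \left(- \frac{1}{1643017}\right)} = \frac{23259}{\frac{118}{1643017}} = 23259 \cdot \frac{1643017}{118} = \frac{38214932403}{118}$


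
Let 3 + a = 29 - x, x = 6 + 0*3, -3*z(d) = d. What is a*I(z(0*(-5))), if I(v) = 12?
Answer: 240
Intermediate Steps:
z(d) = -d/3
x = 6 (x = 6 + 0 = 6)
a = 20 (a = -3 + (29 - 1*6) = -3 + (29 - 6) = -3 + 23 = 20)
a*I(z(0*(-5))) = 20*12 = 240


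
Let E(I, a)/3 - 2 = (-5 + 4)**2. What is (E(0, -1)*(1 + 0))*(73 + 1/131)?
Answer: 86076/131 ≈ 657.07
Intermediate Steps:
E(I, a) = 9 (E(I, a) = 6 + 3*(-5 + 4)**2 = 6 + 3*(-1)**2 = 6 + 3*1 = 6 + 3 = 9)
(E(0, -1)*(1 + 0))*(73 + 1/131) = (9*(1 + 0))*(73 + 1/131) = (9*1)*(73 + 1/131) = 9*(9564/131) = 86076/131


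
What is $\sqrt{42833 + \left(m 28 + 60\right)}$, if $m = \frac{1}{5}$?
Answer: $\frac{\sqrt{1072465}}{5} \approx 207.12$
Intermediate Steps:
$m = \frac{1}{5} \approx 0.2$
$\sqrt{42833 + \left(m 28 + 60\right)} = \sqrt{42833 + \left(\frac{1}{5} \cdot 28 + 60\right)} = \sqrt{42833 + \left(\frac{28}{5} + 60\right)} = \sqrt{42833 + \frac{328}{5}} = \sqrt{\frac{214493}{5}} = \frac{\sqrt{1072465}}{5}$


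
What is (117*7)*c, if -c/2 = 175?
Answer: -286650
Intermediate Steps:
c = -350 (c = -2*175 = -350)
(117*7)*c = (117*7)*(-350) = 819*(-350) = -286650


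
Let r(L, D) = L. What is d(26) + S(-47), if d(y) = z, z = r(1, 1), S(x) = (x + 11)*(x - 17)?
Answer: 2305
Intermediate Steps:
S(x) = (-17 + x)*(11 + x) (S(x) = (11 + x)*(-17 + x) = (-17 + x)*(11 + x))
z = 1
d(y) = 1
d(26) + S(-47) = 1 + (-187 + (-47)² - 6*(-47)) = 1 + (-187 + 2209 + 282) = 1 + 2304 = 2305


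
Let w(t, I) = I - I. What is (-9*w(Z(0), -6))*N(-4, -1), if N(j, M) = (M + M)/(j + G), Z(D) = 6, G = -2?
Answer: 0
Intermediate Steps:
N(j, M) = 2*M/(-2 + j) (N(j, M) = (M + M)/(j - 2) = (2*M)/(-2 + j) = 2*M/(-2 + j))
w(t, I) = 0
(-9*w(Z(0), -6))*N(-4, -1) = (-9*0)*(2*(-1)/(-2 - 4)) = 0*(2*(-1)/(-6)) = 0*(2*(-1)*(-1/6)) = 0*(1/3) = 0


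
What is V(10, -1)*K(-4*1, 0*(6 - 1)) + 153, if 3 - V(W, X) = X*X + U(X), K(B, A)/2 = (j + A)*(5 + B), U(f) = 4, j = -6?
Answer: 177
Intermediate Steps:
K(B, A) = 2*(-6 + A)*(5 + B) (K(B, A) = 2*((-6 + A)*(5 + B)) = 2*(-6 + A)*(5 + B))
V(W, X) = -1 - X² (V(W, X) = 3 - (X*X + 4) = 3 - (X² + 4) = 3 - (4 + X²) = 3 + (-4 - X²) = -1 - X²)
V(10, -1)*K(-4*1, 0*(6 - 1)) + 153 = (-1 - 1*(-1)²)*(-60 - (-48) + 10*(0*(6 - 1)) + 2*(0*(6 - 1))*(-4*1)) + 153 = (-1 - 1*1)*(-60 - 12*(-4) + 10*(0*5) + 2*(0*5)*(-4)) + 153 = (-1 - 1)*(-60 + 48 + 10*0 + 2*0*(-4)) + 153 = -2*(-60 + 48 + 0 + 0) + 153 = -2*(-12) + 153 = 24 + 153 = 177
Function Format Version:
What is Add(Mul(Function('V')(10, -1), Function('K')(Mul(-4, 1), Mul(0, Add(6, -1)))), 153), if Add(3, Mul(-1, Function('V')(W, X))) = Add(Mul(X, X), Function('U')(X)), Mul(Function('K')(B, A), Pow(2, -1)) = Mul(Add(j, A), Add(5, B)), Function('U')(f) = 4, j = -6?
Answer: 177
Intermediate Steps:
Function('K')(B, A) = Mul(2, Add(-6, A), Add(5, B)) (Function('K')(B, A) = Mul(2, Mul(Add(-6, A), Add(5, B))) = Mul(2, Add(-6, A), Add(5, B)))
Function('V')(W, X) = Add(-1, Mul(-1, Pow(X, 2))) (Function('V')(W, X) = Add(3, Mul(-1, Add(Mul(X, X), 4))) = Add(3, Mul(-1, Add(Pow(X, 2), 4))) = Add(3, Mul(-1, Add(4, Pow(X, 2)))) = Add(3, Add(-4, Mul(-1, Pow(X, 2)))) = Add(-1, Mul(-1, Pow(X, 2))))
Add(Mul(Function('V')(10, -1), Function('K')(Mul(-4, 1), Mul(0, Add(6, -1)))), 153) = Add(Mul(Add(-1, Mul(-1, Pow(-1, 2))), Add(-60, Mul(-12, Mul(-4, 1)), Mul(10, Mul(0, Add(6, -1))), Mul(2, Mul(0, Add(6, -1)), Mul(-4, 1)))), 153) = Add(Mul(Add(-1, Mul(-1, 1)), Add(-60, Mul(-12, -4), Mul(10, Mul(0, 5)), Mul(2, Mul(0, 5), -4))), 153) = Add(Mul(Add(-1, -1), Add(-60, 48, Mul(10, 0), Mul(2, 0, -4))), 153) = Add(Mul(-2, Add(-60, 48, 0, 0)), 153) = Add(Mul(-2, -12), 153) = Add(24, 153) = 177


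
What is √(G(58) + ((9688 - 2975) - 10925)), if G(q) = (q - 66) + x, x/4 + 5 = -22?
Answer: 2*I*√1082 ≈ 65.788*I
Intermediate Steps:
x = -108 (x = -20 + 4*(-22) = -20 - 88 = -108)
G(q) = -174 + q (G(q) = (q - 66) - 108 = (-66 + q) - 108 = -174 + q)
√(G(58) + ((9688 - 2975) - 10925)) = √((-174 + 58) + ((9688 - 2975) - 10925)) = √(-116 + (6713 - 10925)) = √(-116 - 4212) = √(-4328) = 2*I*√1082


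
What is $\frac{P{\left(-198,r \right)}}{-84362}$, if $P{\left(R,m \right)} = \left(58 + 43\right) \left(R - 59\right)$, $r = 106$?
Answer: $\frac{25957}{84362} \approx 0.30769$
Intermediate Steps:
$P{\left(R,m \right)} = -5959 + 101 R$ ($P{\left(R,m \right)} = 101 \left(-59 + R\right) = -5959 + 101 R$)
$\frac{P{\left(-198,r \right)}}{-84362} = \frac{-5959 + 101 \left(-198\right)}{-84362} = \left(-5959 - 19998\right) \left(- \frac{1}{84362}\right) = \left(-25957\right) \left(- \frac{1}{84362}\right) = \frac{25957}{84362}$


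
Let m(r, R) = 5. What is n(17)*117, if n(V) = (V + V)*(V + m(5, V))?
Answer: 87516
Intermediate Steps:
n(V) = 2*V*(5 + V) (n(V) = (V + V)*(V + 5) = (2*V)*(5 + V) = 2*V*(5 + V))
n(17)*117 = (2*17*(5 + 17))*117 = (2*17*22)*117 = 748*117 = 87516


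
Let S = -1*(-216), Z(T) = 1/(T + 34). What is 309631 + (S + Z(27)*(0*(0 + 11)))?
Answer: 309847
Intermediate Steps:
Z(T) = 1/(34 + T)
S = 216
309631 + (S + Z(27)*(0*(0 + 11))) = 309631 + (216 + (0*(0 + 11))/(34 + 27)) = 309631 + (216 + (0*11)/61) = 309631 + (216 + (1/61)*0) = 309631 + (216 + 0) = 309631 + 216 = 309847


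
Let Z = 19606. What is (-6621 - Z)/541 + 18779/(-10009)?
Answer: -272665482/5414869 ≈ -50.355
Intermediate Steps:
(-6621 - Z)/541 + 18779/(-10009) = (-6621 - 1*19606)/541 + 18779/(-10009) = (-6621 - 19606)*(1/541) + 18779*(-1/10009) = -26227*1/541 - 18779/10009 = -26227/541 - 18779/10009 = -272665482/5414869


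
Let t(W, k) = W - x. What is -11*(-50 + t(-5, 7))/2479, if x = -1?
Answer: 594/2479 ≈ 0.23961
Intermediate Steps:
t(W, k) = 1 + W (t(W, k) = W - 1*(-1) = W + 1 = 1 + W)
-11*(-50 + t(-5, 7))/2479 = -11*(-50 + (1 - 5))/2479 = -11*(-50 - 4)*(1/2479) = -11*(-54)*(1/2479) = 594*(1/2479) = 594/2479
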